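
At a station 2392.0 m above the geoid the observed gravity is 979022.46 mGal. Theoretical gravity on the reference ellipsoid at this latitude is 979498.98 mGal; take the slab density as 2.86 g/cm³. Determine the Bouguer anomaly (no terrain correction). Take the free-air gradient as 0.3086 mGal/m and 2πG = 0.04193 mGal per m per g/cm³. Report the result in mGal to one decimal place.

Free-air correction = 0.3086 × 2392.0 = 738.17 mGal
Free-air anomaly = 979022.46 − 979498.98 + (738.17) = 261.65 mGal
Bouguer slab correction = 0.04193 × 2.86 × 2392.0 = 286.85 mGal
Simple Bouguer anomaly = 261.65 − (286.85) = -25.20 mGal

-25.2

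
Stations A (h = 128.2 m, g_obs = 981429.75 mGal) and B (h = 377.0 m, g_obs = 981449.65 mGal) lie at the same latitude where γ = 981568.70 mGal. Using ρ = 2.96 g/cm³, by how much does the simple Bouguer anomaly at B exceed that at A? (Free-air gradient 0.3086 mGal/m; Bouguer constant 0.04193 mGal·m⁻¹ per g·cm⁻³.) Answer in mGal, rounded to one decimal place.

Δg_SB(A) = 981429.75 − 981568.70 + 0.3086×128.2 − 0.04193×2.96×128.2 = -115.30 mGal
Δg_SB(B) = 981449.65 − 981568.70 + 0.3086×377.0 − 0.04193×2.96×377.0 = -49.50 mGal
Difference = -49.50 − (-115.30) = 65.80 mGal

65.8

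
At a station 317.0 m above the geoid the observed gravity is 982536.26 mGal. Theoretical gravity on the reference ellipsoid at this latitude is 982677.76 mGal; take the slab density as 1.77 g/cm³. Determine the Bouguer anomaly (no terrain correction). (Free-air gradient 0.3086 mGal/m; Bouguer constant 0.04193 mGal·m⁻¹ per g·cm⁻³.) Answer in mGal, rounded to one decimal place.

Free-air correction = 0.3086 × 317.0 = 97.83 mGal
Free-air anomaly = 982536.26 − 982677.76 + (97.83) = -43.67 mGal
Bouguer slab correction = 0.04193 × 1.77 × 317.0 = 23.53 mGal
Simple Bouguer anomaly = -43.67 − (23.53) = -67.20 mGal

-67.2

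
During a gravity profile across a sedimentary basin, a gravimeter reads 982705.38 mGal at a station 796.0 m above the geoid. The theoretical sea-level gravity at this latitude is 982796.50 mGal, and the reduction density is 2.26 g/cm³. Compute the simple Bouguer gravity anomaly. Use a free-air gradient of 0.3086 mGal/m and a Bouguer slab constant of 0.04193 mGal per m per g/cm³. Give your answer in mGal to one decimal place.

Free-air correction = 0.3086 × 796.0 = 245.65 mGal
Free-air anomaly = 982705.38 − 982796.50 + (245.65) = 154.53 mGal
Bouguer slab correction = 0.04193 × 2.26 × 796.0 = 75.43 mGal
Simple Bouguer anomaly = 154.53 − (75.43) = 79.10 mGal

79.1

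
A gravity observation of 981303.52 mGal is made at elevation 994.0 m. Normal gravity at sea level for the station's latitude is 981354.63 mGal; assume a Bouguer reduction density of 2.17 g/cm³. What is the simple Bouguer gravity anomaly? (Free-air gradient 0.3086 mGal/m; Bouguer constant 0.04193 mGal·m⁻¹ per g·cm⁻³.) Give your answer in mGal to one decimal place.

Free-air correction = 0.3086 × 994.0 = 306.75 mGal
Free-air anomaly = 981303.52 − 981354.63 + (306.75) = 255.64 mGal
Bouguer slab correction = 0.04193 × 2.17 × 994.0 = 90.44 mGal
Simple Bouguer anomaly = 255.64 − (90.44) = 165.20 mGal

165.2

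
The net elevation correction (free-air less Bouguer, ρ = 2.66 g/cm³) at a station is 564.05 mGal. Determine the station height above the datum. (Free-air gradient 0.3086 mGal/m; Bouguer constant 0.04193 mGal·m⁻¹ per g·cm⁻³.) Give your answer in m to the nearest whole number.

Combined gradient = 0.3086 − 0.04193 × 2.66 = 0.1970662 mGal/m
h = 564.05 / 0.1970662 = 2862.24 m

2862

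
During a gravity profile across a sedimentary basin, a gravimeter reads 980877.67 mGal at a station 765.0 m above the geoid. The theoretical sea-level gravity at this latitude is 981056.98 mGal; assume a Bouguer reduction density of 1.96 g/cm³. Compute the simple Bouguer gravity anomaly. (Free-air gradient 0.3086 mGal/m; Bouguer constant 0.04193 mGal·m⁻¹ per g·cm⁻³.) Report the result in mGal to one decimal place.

-6.1

Free-air correction = 0.3086 × 765.0 = 236.08 mGal
Free-air anomaly = 980877.67 − 981056.98 + (236.08) = 56.77 mGal
Bouguer slab correction = 0.04193 × 1.96 × 765.0 = 62.87 mGal
Simple Bouguer anomaly = 56.77 − (62.87) = -6.10 mGal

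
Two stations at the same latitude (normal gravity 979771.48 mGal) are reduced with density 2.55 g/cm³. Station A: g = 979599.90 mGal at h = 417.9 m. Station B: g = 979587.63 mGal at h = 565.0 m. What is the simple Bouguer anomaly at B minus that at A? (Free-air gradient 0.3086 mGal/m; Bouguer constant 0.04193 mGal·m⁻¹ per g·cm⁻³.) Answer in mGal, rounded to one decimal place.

Δg_SB(A) = 979599.90 − 979771.48 + 0.3086×417.9 − 0.04193×2.55×417.9 = -87.30 mGal
Δg_SB(B) = 979587.63 − 979771.48 + 0.3086×565.0 − 0.04193×2.55×565.0 = -69.90 mGal
Difference = -69.90 − (-87.30) = 17.40 mGal

17.4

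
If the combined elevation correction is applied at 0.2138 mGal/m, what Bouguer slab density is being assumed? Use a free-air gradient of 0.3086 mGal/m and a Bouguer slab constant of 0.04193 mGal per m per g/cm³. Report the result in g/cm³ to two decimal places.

2.26

0.2138 = 0.3086 − 0.04193 × ρ
ρ = (0.3086 − 0.2138) / 0.04193 = 2.26 g/cm³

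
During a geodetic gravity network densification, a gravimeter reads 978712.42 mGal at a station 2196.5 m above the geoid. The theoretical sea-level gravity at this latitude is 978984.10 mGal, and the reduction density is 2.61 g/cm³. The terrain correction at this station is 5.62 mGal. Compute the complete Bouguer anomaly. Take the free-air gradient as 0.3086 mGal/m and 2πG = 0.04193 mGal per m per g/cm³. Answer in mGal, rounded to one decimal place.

Free-air correction = 0.3086 × 2196.5 = 677.84 mGal
Free-air anomaly = 978712.42 − 978984.10 + (677.84) = 406.16 mGal
Bouguer slab correction = 0.04193 × 2.61 × 2196.5 = 240.38 mGal
Simple Bouguer anomaly = 406.16 − (240.38) = 165.78 mGal
Complete Bouguer anomaly = 165.78 + 5.62 = 171.40 mGal

171.4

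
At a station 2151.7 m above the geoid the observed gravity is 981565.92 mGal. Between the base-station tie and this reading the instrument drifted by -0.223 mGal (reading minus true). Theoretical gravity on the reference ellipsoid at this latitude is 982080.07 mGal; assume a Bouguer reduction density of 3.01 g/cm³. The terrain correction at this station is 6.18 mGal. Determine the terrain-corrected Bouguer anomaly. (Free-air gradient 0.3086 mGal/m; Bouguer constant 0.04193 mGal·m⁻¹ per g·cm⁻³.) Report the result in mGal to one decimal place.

Drift-corrected reading = 981565.92 − (-0.223) = 981566.143 mGal
Free-air correction = 0.3086 × 2151.7 = 664.01 mGal
Free-air anomaly = 981566.143 − 982080.07 + (664.01) = 150.083 mGal
Bouguer slab correction = 0.04193 × 3.01 × 2151.7 = 271.56 mGal
Simple Bouguer anomaly = 150.083 − (271.56) = -121.477 mGal
Complete Bouguer anomaly = -121.477 + 6.18 = -115.297 mGal

-115.3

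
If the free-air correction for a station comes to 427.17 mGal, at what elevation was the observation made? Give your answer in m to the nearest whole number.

h = 427.17 / 0.3086 = 1384.22 m

1384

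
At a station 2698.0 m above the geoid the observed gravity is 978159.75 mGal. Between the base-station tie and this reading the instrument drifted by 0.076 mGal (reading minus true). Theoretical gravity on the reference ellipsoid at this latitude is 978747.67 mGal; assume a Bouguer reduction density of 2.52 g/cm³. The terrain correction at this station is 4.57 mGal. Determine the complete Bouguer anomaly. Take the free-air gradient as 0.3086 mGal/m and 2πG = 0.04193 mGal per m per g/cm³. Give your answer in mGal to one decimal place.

Drift-corrected reading = 978159.75 − (0.076) = 978159.674 mGal
Free-air correction = 0.3086 × 2698.0 = 832.60 mGal
Free-air anomaly = 978159.674 − 978747.67 + (832.60) = 244.604 mGal
Bouguer slab correction = 0.04193 × 2.52 × 2698.0 = 285.08 mGal
Simple Bouguer anomaly = 244.604 − (285.08) = -40.476 mGal
Complete Bouguer anomaly = -40.476 + 4.57 = -35.906 mGal

-35.9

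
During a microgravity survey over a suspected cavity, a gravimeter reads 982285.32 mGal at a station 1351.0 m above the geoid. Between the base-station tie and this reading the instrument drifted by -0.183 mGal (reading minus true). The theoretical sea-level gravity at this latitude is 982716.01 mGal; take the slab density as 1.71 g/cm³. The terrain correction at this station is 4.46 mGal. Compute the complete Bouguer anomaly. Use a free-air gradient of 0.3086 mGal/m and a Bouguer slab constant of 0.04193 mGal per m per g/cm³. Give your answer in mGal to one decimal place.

Drift-corrected reading = 982285.32 − (-0.183) = 982285.503 mGal
Free-air correction = 0.3086 × 1351.0 = 416.92 mGal
Free-air anomaly = 982285.503 − 982716.01 + (416.92) = -13.587 mGal
Bouguer slab correction = 0.04193 × 1.71 × 1351.0 = 96.87 mGal
Simple Bouguer anomaly = -13.587 − (96.87) = -110.457 mGal
Complete Bouguer anomaly = -110.457 + 4.46 = -105.997 mGal

-106.0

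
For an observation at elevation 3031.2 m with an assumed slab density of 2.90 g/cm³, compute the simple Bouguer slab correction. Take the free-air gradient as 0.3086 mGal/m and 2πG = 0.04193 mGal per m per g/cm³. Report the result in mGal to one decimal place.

368.6

Bouguer slab correction = 0.04193 × 2.90 × 3031.2 = 368.6 mGal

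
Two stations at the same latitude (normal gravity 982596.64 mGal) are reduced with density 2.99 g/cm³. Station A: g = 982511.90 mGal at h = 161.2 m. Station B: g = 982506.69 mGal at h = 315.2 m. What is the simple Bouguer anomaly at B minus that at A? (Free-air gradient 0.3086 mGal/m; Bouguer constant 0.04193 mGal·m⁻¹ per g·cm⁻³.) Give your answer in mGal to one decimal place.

23.0

Δg_SB(A) = 982511.90 − 982596.64 + 0.3086×161.2 − 0.04193×2.99×161.2 = -55.20 mGal
Δg_SB(B) = 982506.69 − 982596.64 + 0.3086×315.2 − 0.04193×2.99×315.2 = -32.20 mGal
Difference = -32.20 − (-55.20) = 23.00 mGal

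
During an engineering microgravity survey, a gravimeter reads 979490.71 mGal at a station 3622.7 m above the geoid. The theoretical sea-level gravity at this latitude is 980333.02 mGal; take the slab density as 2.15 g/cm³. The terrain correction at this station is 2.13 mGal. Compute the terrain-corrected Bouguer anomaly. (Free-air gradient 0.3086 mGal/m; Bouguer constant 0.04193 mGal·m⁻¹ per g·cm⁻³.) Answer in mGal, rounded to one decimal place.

Free-air correction = 0.3086 × 3622.7 = 1117.97 mGal
Free-air anomaly = 979490.71 − 980333.02 + (1117.97) = 275.66 mGal
Bouguer slab correction = 0.04193 × 2.15 × 3622.7 = 326.58 mGal
Simple Bouguer anomaly = 275.66 − (326.58) = -50.92 mGal
Complete Bouguer anomaly = -50.92 + 2.13 = -48.79 mGal

-48.8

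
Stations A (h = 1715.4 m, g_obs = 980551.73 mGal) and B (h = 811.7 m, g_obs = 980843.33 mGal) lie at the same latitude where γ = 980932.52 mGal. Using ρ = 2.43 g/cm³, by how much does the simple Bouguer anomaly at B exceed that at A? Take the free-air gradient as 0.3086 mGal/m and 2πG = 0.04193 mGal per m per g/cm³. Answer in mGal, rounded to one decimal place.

Δg_SB(A) = 980551.73 − 980932.52 + 0.3086×1715.4 − 0.04193×2.43×1715.4 = -26.20 mGal
Δg_SB(B) = 980843.33 − 980932.52 + 0.3086×811.7 − 0.04193×2.43×811.7 = 78.60 mGal
Difference = 78.60 − (-26.20) = 104.80 mGal

104.8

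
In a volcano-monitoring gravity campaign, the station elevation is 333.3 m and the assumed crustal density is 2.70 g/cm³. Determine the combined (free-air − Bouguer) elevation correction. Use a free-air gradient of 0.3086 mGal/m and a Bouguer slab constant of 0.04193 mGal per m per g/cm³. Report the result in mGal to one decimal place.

65.1

Combined gradient = 0.3086 − 0.04193 × 2.70 = 0.1953890 mGal/m
Combined elevation correction = 0.1953890 × 333.3 = 65.1 mGal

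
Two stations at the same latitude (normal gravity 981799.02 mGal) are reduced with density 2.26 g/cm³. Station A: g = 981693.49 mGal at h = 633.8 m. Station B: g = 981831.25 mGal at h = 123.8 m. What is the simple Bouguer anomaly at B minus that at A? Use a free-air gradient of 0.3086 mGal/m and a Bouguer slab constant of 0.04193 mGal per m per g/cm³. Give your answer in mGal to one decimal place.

28.7

Δg_SB(A) = 981693.49 − 981799.02 + 0.3086×633.8 − 0.04193×2.26×633.8 = 30.00 mGal
Δg_SB(B) = 981831.25 − 981799.02 + 0.3086×123.8 − 0.04193×2.26×123.8 = 58.70 mGal
Difference = 58.70 − (30.00) = 28.70 mGal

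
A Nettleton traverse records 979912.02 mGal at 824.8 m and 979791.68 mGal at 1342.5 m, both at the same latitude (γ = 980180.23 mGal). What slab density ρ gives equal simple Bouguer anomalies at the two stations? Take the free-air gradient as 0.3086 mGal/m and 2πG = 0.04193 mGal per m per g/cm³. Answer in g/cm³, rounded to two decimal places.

1.82

Δg_obs = 979791.68 − 979912.02 = -120.34 mGal over Δh = 1342.5 − 824.8 = 517.7 m
Equal Bouguer anomalies ⇒ Δg_obs + (0.3086 − 0.04193ρ)·Δh = 0
0.3086 − 0.04193ρ = −Δg_obs/Δh = 0.23245
ρ = (0.3086 − 0.23245) / 0.04193 = 1.82 g/cm³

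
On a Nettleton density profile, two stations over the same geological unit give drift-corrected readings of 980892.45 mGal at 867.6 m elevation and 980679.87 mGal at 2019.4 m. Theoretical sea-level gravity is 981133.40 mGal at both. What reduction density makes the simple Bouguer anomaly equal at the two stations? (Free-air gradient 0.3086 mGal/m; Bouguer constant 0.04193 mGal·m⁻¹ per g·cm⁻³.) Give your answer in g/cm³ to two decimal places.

Δg_obs = 980679.87 − 980892.45 = -212.58 mGal over Δh = 2019.4 − 867.6 = 1151.8 m
Equal Bouguer anomalies ⇒ Δg_obs + (0.3086 − 0.04193ρ)·Δh = 0
0.3086 − 0.04193ρ = −Δg_obs/Δh = 0.18456
ρ = (0.3086 − 0.18456) / 0.04193 = 2.96 g/cm³

2.96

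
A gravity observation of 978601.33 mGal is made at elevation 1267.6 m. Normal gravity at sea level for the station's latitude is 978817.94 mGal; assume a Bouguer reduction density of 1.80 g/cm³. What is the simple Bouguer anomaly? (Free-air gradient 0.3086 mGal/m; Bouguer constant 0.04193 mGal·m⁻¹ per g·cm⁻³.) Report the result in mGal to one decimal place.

Free-air correction = 0.3086 × 1267.6 = 391.18 mGal
Free-air anomaly = 978601.33 − 978817.94 + (391.18) = 174.57 mGal
Bouguer slab correction = 0.04193 × 1.80 × 1267.6 = 95.67 mGal
Simple Bouguer anomaly = 174.57 − (95.67) = 78.90 mGal

78.9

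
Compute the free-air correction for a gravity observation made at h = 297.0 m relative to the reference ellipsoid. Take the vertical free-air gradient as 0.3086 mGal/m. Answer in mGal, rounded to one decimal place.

91.7

Free-air correction = 0.3086 × 297.0 = 91.7 mGal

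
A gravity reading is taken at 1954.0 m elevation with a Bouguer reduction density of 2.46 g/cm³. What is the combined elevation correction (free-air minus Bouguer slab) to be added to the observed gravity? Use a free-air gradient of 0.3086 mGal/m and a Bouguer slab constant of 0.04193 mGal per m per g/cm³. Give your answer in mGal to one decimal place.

Combined gradient = 0.3086 − 0.04193 × 2.46 = 0.2054522 mGal/m
Combined elevation correction = 0.2054522 × 1954.0 = 401.5 mGal

401.5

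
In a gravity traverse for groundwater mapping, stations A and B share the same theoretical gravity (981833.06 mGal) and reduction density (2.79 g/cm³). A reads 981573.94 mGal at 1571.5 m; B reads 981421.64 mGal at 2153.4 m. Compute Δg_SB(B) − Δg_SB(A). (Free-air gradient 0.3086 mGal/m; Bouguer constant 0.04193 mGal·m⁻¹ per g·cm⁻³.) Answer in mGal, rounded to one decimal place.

Δg_SB(A) = 981573.94 − 981833.06 + 0.3086×1571.5 − 0.04193×2.79×1571.5 = 42.00 mGal
Δg_SB(B) = 981421.64 − 981833.06 + 0.3086×2153.4 − 0.04193×2.79×2153.4 = 1.20 mGal
Difference = 1.20 − (42.00) = -40.80 mGal

-40.8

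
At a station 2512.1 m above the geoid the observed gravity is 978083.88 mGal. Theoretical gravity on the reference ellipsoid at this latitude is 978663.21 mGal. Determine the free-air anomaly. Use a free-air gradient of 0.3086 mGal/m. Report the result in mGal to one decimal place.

Free-air correction = 0.3086 × 2512.1 = 775.23 mGal
Free-air anomaly = 978083.88 − 978663.21 + (775.23) = 195.90 mGal

195.9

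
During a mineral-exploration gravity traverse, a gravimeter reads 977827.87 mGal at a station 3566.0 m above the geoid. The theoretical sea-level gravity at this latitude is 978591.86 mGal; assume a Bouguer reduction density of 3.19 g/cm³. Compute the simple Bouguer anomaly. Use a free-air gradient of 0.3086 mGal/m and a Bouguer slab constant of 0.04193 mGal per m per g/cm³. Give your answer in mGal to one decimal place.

-140.5

Free-air correction = 0.3086 × 3566.0 = 1100.47 mGal
Free-air anomaly = 977827.87 − 978591.86 + (1100.47) = 336.48 mGal
Bouguer slab correction = 0.04193 × 3.19 × 3566.0 = 476.98 mGal
Simple Bouguer anomaly = 336.48 − (476.98) = -140.50 mGal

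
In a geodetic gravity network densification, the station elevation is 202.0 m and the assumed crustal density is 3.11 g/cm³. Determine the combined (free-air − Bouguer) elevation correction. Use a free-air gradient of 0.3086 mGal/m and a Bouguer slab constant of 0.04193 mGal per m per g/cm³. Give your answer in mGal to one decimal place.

36.0

Combined gradient = 0.3086 − 0.04193 × 3.11 = 0.1781977 mGal/m
Combined elevation correction = 0.1781977 × 202.0 = 36.0 mGal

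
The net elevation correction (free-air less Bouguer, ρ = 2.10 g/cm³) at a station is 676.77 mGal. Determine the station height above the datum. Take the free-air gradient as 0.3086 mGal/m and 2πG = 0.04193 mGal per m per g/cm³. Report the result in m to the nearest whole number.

3069

Combined gradient = 0.3086 − 0.04193 × 2.10 = 0.2205470 mGal/m
h = 676.77 / 0.2205470 = 3068.60 m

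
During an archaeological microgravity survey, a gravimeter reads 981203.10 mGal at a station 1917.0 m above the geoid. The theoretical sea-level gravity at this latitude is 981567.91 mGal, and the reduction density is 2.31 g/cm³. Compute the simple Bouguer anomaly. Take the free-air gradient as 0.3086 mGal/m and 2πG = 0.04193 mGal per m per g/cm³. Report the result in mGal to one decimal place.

41.1

Free-air correction = 0.3086 × 1917.0 = 591.59 mGal
Free-air anomaly = 981203.10 − 981567.91 + (591.59) = 226.78 mGal
Bouguer slab correction = 0.04193 × 2.31 × 1917.0 = 185.68 mGal
Simple Bouguer anomaly = 226.78 − (185.68) = 41.10 mGal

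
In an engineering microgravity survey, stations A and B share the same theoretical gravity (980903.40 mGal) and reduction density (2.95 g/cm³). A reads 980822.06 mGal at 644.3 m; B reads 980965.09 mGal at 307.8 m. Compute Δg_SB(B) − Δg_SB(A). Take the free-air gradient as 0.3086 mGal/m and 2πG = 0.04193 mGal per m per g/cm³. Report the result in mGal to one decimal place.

Δg_SB(A) = 980822.06 − 980903.40 + 0.3086×644.3 − 0.04193×2.95×644.3 = 37.80 mGal
Δg_SB(B) = 980965.09 − 980903.40 + 0.3086×307.8 − 0.04193×2.95×307.8 = 118.60 mGal
Difference = 118.60 − (37.80) = 80.80 mGal

80.8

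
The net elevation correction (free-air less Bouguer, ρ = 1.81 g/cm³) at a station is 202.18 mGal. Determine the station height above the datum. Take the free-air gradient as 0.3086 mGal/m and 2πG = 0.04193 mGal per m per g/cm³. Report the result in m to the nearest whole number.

Combined gradient = 0.3086 − 0.04193 × 1.81 = 0.2327067 mGal/m
h = 202.18 / 0.2327067 = 868.82 m

869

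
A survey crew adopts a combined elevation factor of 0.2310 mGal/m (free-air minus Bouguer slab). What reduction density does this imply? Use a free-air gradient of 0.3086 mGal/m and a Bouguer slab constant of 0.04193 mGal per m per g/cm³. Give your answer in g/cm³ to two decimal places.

1.85

0.2310 = 0.3086 − 0.04193 × ρ
ρ = (0.3086 − 0.2310) / 0.04193 = 1.85 g/cm³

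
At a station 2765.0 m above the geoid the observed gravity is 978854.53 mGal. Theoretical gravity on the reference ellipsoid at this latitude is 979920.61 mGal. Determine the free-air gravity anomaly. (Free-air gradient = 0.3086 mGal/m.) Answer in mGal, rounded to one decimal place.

-212.8

Free-air correction = 0.3086 × 2765.0 = 853.28 mGal
Free-air anomaly = 978854.53 − 979920.61 + (853.28) = -212.80 mGal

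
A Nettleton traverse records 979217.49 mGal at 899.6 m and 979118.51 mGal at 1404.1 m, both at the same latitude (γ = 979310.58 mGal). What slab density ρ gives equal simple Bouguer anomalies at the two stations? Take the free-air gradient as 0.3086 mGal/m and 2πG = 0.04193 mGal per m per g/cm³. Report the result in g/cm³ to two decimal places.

2.68

Δg_obs = 979118.51 − 979217.49 = -98.98 mGal over Δh = 1404.1 − 899.6 = 504.5 m
Equal Bouguer anomalies ⇒ Δg_obs + (0.3086 − 0.04193ρ)·Δh = 0
0.3086 − 0.04193ρ = −Δg_obs/Δh = 0.19619
ρ = (0.3086 − 0.19619) / 0.04193 = 2.68 g/cm³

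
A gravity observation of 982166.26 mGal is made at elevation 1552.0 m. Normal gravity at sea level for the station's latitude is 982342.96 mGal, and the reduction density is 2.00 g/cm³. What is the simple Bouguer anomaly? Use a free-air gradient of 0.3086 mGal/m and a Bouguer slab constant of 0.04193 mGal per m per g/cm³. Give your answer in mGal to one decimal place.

172.1

Free-air correction = 0.3086 × 1552.0 = 478.95 mGal
Free-air anomaly = 982166.26 − 982342.96 + (478.95) = 302.25 mGal
Bouguer slab correction = 0.04193 × 2.00 × 1552.0 = 130.15 mGal
Simple Bouguer anomaly = 302.25 − (130.15) = 172.10 mGal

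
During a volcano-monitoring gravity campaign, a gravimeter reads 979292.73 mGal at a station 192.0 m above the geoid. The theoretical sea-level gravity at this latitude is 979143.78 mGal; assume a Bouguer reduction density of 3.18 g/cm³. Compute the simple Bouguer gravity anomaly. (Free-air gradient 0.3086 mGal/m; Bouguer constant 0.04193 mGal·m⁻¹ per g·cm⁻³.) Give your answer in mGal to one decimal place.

182.6

Free-air correction = 0.3086 × 192.0 = 59.25 mGal
Free-air anomaly = 979292.73 − 979143.78 + (59.25) = 208.20 mGal
Bouguer slab correction = 0.04193 × 3.18 × 192.0 = 25.60 mGal
Simple Bouguer anomaly = 208.20 − (25.60) = 182.60 mGal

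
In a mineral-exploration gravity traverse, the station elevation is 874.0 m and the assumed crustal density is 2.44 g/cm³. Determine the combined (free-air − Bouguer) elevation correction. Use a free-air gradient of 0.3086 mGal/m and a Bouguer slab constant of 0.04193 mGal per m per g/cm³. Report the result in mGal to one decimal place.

180.3

Combined gradient = 0.3086 − 0.04193 × 2.44 = 0.2062908 mGal/m
Combined elevation correction = 0.2062908 × 874.0 = 180.3 mGal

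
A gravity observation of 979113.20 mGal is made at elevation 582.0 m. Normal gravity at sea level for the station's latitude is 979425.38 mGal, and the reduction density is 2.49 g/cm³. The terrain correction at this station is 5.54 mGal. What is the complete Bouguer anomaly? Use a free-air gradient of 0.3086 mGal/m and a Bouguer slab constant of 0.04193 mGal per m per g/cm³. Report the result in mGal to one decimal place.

Free-air correction = 0.3086 × 582.0 = 179.61 mGal
Free-air anomaly = 979113.20 − 979425.38 + (179.61) = -132.57 mGal
Bouguer slab correction = 0.04193 × 2.49 × 582.0 = 60.76 mGal
Simple Bouguer anomaly = -132.57 − (60.76) = -193.33 mGal
Complete Bouguer anomaly = -193.33 + 5.54 = -187.79 mGal

-187.8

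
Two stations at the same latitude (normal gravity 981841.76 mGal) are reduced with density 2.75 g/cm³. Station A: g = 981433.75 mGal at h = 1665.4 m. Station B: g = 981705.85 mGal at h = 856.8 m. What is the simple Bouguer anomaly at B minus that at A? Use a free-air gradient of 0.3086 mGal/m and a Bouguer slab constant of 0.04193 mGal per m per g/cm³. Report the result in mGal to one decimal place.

115.8

Δg_SB(A) = 981433.75 − 981841.76 + 0.3086×1665.4 − 0.04193×2.75×1665.4 = -86.10 mGal
Δg_SB(B) = 981705.85 − 981841.76 + 0.3086×856.8 − 0.04193×2.75×856.8 = 29.70 mGal
Difference = 29.70 − (-86.10) = 115.80 mGal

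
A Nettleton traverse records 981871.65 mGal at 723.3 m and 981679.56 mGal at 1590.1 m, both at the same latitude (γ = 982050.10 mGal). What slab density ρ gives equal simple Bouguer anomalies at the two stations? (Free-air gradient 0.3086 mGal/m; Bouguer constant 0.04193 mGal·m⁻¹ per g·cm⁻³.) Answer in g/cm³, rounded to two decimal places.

Δg_obs = 981679.56 − 981871.65 = -192.09 mGal over Δh = 1590.1 − 723.3 = 866.8 m
Equal Bouguer anomalies ⇒ Δg_obs + (0.3086 − 0.04193ρ)·Δh = 0
0.3086 − 0.04193ρ = −Δg_obs/Δh = 0.22161
ρ = (0.3086 − 0.22161) / 0.04193 = 2.07 g/cm³

2.07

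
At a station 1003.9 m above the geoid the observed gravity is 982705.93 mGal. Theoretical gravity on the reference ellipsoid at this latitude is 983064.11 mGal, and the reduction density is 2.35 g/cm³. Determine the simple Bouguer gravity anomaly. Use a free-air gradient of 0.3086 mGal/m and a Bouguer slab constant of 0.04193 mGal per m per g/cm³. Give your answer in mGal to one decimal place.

Free-air correction = 0.3086 × 1003.9 = 309.80 mGal
Free-air anomaly = 982705.93 − 983064.11 + (309.80) = -48.38 mGal
Bouguer slab correction = 0.04193 × 2.35 × 1003.9 = 98.92 mGal
Simple Bouguer anomaly = -48.38 − (98.92) = -147.30 mGal

-147.3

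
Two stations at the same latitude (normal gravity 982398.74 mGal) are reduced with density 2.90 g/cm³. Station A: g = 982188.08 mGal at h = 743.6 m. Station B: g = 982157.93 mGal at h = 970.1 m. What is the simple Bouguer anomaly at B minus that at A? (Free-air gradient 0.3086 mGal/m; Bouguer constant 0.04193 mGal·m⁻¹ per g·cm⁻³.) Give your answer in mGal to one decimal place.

Δg_SB(A) = 982188.08 − 982398.74 + 0.3086×743.6 − 0.04193×2.90×743.6 = -71.60 mGal
Δg_SB(B) = 982157.93 − 982398.74 + 0.3086×970.1 − 0.04193×2.90×970.1 = -59.40 mGal
Difference = -59.40 − (-71.60) = 12.20 mGal

12.2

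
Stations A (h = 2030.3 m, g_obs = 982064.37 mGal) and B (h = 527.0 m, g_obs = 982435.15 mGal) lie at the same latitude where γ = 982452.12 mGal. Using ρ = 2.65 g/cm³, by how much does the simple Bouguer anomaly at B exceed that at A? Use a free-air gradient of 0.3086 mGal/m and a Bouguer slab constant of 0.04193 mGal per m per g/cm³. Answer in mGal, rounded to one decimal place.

73.9

Δg_SB(A) = 982064.37 − 982452.12 + 0.3086×2030.3 − 0.04193×2.65×2030.3 = 13.20 mGal
Δg_SB(B) = 982435.15 − 982452.12 + 0.3086×527.0 − 0.04193×2.65×527.0 = 87.10 mGal
Difference = 87.10 − (13.20) = 73.90 mGal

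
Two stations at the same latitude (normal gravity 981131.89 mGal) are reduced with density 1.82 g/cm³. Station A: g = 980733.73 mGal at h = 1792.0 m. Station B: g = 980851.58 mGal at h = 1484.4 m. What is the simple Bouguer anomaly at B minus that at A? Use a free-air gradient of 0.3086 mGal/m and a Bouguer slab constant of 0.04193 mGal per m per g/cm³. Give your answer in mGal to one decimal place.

Δg_SB(A) = 980733.73 − 981131.89 + 0.3086×1792.0 − 0.04193×1.82×1792.0 = 18.10 mGal
Δg_SB(B) = 980851.58 − 981131.89 + 0.3086×1484.4 − 0.04193×1.82×1484.4 = 64.50 mGal
Difference = 64.50 − (18.10) = 46.40 mGal

46.4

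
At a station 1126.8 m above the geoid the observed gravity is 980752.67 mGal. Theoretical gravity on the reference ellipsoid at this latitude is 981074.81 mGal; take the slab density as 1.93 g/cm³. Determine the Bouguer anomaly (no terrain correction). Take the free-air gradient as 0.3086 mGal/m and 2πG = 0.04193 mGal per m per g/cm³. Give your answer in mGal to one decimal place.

-65.6

Free-air correction = 0.3086 × 1126.8 = 347.73 mGal
Free-air anomaly = 980752.67 − 981074.81 + (347.73) = 25.59 mGal
Bouguer slab correction = 0.04193 × 1.93 × 1126.8 = 91.19 mGal
Simple Bouguer anomaly = 25.59 − (91.19) = -65.60 mGal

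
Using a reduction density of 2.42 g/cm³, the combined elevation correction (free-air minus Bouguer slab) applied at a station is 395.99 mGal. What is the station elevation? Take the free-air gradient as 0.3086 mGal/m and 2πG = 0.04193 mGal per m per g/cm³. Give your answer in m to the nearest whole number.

1912

Combined gradient = 0.3086 − 0.04193 × 2.42 = 0.2071294 mGal/m
h = 395.99 / 0.2071294 = 1911.80 m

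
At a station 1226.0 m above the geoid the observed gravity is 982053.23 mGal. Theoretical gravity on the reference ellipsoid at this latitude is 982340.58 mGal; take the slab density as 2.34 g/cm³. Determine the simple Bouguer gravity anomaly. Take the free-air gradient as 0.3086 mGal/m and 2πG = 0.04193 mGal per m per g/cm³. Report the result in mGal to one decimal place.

-29.3

Free-air correction = 0.3086 × 1226.0 = 378.34 mGal
Free-air anomaly = 982053.23 − 982340.58 + (378.34) = 90.99 mGal
Bouguer slab correction = 0.04193 × 2.34 × 1226.0 = 120.29 mGal
Simple Bouguer anomaly = 90.99 − (120.29) = -29.30 mGal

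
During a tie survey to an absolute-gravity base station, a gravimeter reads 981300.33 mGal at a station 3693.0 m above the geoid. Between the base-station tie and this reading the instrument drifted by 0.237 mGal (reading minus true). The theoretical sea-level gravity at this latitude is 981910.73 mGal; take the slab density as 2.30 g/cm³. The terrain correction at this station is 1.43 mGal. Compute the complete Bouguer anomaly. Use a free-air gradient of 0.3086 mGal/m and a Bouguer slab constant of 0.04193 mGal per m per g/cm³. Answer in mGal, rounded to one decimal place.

Drift-corrected reading = 981300.33 − (0.237) = 981300.093 mGal
Free-air correction = 0.3086 × 3693.0 = 1139.66 mGal
Free-air anomaly = 981300.093 − 981910.73 + (1139.66) = 529.023 mGal
Bouguer slab correction = 0.04193 × 2.30 × 3693.0 = 356.15 mGal
Simple Bouguer anomaly = 529.023 − (356.15) = 172.873 mGal
Complete Bouguer anomaly = 172.873 + 1.43 = 174.303 mGal

174.3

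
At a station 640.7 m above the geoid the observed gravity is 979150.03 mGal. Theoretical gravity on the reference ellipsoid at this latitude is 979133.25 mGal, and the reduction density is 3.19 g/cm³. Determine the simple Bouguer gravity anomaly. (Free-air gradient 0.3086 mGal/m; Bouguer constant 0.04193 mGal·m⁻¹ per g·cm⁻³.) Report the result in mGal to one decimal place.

Free-air correction = 0.3086 × 640.7 = 197.72 mGal
Free-air anomaly = 979150.03 − 979133.25 + (197.72) = 214.50 mGal
Bouguer slab correction = 0.04193 × 3.19 × 640.7 = 85.70 mGal
Simple Bouguer anomaly = 214.50 − (85.70) = 128.80 mGal

128.8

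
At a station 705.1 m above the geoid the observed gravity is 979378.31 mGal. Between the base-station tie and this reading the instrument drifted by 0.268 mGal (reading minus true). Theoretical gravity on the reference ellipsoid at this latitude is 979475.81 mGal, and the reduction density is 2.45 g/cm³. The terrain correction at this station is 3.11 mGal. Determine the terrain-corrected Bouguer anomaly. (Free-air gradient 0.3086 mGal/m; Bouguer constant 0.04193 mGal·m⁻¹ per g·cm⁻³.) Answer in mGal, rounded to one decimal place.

Drift-corrected reading = 979378.31 − (0.268) = 979378.042 mGal
Free-air correction = 0.3086 × 705.1 = 217.59 mGal
Free-air anomaly = 979378.042 − 979475.81 + (217.59) = 119.822 mGal
Bouguer slab correction = 0.04193 × 2.45 × 705.1 = 72.43 mGal
Simple Bouguer anomaly = 119.822 − (72.43) = 47.392 mGal
Complete Bouguer anomaly = 47.392 + 3.11 = 50.502 mGal

50.5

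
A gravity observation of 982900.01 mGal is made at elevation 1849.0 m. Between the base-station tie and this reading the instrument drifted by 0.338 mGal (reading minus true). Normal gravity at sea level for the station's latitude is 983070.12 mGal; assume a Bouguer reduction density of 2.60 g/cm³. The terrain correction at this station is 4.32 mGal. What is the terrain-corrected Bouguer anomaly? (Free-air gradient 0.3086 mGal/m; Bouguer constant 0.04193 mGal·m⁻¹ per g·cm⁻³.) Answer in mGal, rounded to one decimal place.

202.9

Drift-corrected reading = 982900.01 − (0.338) = 982899.672 mGal
Free-air correction = 0.3086 × 1849.0 = 570.60 mGal
Free-air anomaly = 982899.672 − 983070.12 + (570.60) = 400.152 mGal
Bouguer slab correction = 0.04193 × 2.60 × 1849.0 = 201.57 mGal
Simple Bouguer anomaly = 400.152 − (201.57) = 198.582 mGal
Complete Bouguer anomaly = 198.582 + 4.32 = 202.902 mGal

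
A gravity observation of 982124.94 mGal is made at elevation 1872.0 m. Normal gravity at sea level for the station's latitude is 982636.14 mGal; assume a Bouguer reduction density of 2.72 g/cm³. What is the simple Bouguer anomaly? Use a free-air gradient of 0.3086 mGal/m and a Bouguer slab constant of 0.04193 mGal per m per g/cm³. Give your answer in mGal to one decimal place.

-147.0

Free-air correction = 0.3086 × 1872.0 = 577.70 mGal
Free-air anomaly = 982124.94 − 982636.14 + (577.70) = 66.50 mGal
Bouguer slab correction = 0.04193 × 2.72 × 1872.0 = 213.50 mGal
Simple Bouguer anomaly = 66.50 − (213.50) = -147.00 mGal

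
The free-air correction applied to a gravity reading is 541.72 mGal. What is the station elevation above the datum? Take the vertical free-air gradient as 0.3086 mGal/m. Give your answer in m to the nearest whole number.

1755

h = 541.72 / 0.3086 = 1755.41 m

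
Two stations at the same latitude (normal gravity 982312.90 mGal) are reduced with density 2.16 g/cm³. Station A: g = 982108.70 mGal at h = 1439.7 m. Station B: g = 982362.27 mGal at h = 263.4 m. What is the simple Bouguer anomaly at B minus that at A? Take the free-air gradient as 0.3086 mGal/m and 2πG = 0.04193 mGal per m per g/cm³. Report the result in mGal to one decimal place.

-2.9

Δg_SB(A) = 982108.70 − 982312.90 + 0.3086×1439.7 − 0.04193×2.16×1439.7 = 109.70 mGal
Δg_SB(B) = 982362.27 − 982312.90 + 0.3086×263.4 − 0.04193×2.16×263.4 = 106.80 mGal
Difference = 106.80 − (109.70) = -2.90 mGal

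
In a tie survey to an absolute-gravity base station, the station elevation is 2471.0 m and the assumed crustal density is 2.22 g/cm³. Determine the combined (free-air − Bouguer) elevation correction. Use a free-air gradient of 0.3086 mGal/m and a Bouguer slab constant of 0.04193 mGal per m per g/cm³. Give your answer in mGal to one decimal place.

532.5

Combined gradient = 0.3086 − 0.04193 × 2.22 = 0.2155154 mGal/m
Combined elevation correction = 0.2155154 × 2471.0 = 532.5 mGal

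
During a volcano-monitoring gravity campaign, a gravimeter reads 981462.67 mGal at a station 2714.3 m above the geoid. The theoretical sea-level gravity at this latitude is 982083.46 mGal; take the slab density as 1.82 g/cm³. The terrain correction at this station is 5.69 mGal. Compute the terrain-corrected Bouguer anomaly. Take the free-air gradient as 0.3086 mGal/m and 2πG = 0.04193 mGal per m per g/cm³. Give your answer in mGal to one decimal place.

15.4

Free-air correction = 0.3086 × 2714.3 = 837.63 mGal
Free-air anomaly = 981462.67 − 982083.46 + (837.63) = 216.84 mGal
Bouguer slab correction = 0.04193 × 1.82 × 2714.3 = 207.14 mGal
Simple Bouguer anomaly = 216.84 − (207.14) = 9.70 mGal
Complete Bouguer anomaly = 9.70 + 5.69 = 15.39 mGal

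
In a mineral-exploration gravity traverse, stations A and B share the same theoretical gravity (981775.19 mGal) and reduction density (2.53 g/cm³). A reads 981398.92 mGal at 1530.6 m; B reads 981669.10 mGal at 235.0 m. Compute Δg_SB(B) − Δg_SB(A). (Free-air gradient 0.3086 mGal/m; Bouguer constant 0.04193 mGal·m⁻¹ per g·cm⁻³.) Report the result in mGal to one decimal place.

Δg_SB(A) = 981398.92 − 981775.19 + 0.3086×1530.6 − 0.04193×2.53×1530.6 = -66.30 mGal
Δg_SB(B) = 981669.10 − 981775.19 + 0.3086×235.0 − 0.04193×2.53×235.0 = -58.50 mGal
Difference = -58.50 − (-66.30) = 7.80 mGal

7.8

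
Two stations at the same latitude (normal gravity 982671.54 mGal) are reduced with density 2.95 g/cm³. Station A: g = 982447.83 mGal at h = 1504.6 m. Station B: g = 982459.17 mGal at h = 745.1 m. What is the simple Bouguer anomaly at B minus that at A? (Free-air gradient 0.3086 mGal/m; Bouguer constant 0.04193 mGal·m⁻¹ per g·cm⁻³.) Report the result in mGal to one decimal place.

Δg_SB(A) = 982447.83 − 982671.54 + 0.3086×1504.6 − 0.04193×2.95×1504.6 = 54.50 mGal
Δg_SB(B) = 982459.17 − 982671.54 + 0.3086×745.1 − 0.04193×2.95×745.1 = -74.60 mGal
Difference = -74.60 − (54.50) = -129.10 mGal

-129.1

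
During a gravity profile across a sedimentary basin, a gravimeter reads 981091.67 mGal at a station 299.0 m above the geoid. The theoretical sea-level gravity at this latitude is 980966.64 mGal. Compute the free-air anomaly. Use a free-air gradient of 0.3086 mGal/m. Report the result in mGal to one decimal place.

217.3

Free-air correction = 0.3086 × 299.0 = 92.27 mGal
Free-air anomaly = 981091.67 − 980966.64 + (92.27) = 217.30 mGal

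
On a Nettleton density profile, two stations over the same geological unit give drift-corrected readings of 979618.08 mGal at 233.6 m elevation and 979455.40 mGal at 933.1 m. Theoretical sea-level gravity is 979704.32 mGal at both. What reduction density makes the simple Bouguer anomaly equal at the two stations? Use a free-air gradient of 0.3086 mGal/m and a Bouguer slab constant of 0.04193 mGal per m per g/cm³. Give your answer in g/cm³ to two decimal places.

1.81

Δg_obs = 979455.40 − 979618.08 = -162.68 mGal over Δh = 933.1 − 233.6 = 699.5 m
Equal Bouguer anomalies ⇒ Δg_obs + (0.3086 − 0.04193ρ)·Δh = 0
0.3086 − 0.04193ρ = −Δg_obs/Δh = 0.23257
ρ = (0.3086 − 0.23257) / 0.04193 = 1.81 g/cm³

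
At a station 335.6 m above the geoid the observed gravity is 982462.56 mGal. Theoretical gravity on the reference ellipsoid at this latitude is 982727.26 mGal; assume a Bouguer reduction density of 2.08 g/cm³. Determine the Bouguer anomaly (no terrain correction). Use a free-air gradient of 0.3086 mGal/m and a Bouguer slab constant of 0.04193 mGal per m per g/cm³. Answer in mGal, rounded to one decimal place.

Free-air correction = 0.3086 × 335.6 = 103.57 mGal
Free-air anomaly = 982462.56 − 982727.26 + (103.57) = -161.13 mGal
Bouguer slab correction = 0.04193 × 2.08 × 335.6 = 29.27 mGal
Simple Bouguer anomaly = -161.13 − (29.27) = -190.40 mGal

-190.4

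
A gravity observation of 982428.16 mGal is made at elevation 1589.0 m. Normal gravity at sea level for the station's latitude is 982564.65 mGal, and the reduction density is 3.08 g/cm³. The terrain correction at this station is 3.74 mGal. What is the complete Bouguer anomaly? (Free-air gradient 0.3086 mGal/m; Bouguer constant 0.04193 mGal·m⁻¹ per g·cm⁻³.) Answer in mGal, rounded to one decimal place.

152.4

Free-air correction = 0.3086 × 1589.0 = 490.37 mGal
Free-air anomaly = 982428.16 − 982564.65 + (490.37) = 353.88 mGal
Bouguer slab correction = 0.04193 × 3.08 × 1589.0 = 205.21 mGal
Simple Bouguer anomaly = 353.88 − (205.21) = 148.67 mGal
Complete Bouguer anomaly = 148.67 + 3.74 = 152.41 mGal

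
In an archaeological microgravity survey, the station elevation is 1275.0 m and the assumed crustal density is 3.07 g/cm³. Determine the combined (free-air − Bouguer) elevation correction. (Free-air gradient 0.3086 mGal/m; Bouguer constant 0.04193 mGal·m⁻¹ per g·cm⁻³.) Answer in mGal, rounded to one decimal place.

Combined gradient = 0.3086 − 0.04193 × 3.07 = 0.1798749 mGal/m
Combined elevation correction = 0.1798749 × 1275.0 = 229.3 mGal

229.3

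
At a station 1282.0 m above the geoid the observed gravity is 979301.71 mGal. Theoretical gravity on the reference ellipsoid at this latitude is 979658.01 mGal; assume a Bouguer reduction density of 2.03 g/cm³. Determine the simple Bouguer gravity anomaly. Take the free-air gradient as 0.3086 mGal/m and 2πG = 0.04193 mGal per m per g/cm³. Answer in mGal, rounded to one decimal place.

Free-air correction = 0.3086 × 1282.0 = 395.63 mGal
Free-air anomaly = 979301.71 − 979658.01 + (395.63) = 39.33 mGal
Bouguer slab correction = 0.04193 × 2.03 × 1282.0 = 109.12 mGal
Simple Bouguer anomaly = 39.33 − (109.12) = -69.79 mGal

-69.8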